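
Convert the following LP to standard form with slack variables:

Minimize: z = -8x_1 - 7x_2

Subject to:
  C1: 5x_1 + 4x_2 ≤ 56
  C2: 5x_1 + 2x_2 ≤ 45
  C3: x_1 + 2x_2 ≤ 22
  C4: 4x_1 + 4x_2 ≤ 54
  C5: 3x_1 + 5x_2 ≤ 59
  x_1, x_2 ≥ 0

min z = -8x_1 - 7x_2

s.t.
  5x_1 + 4x_2 + s1 = 56
  5x_1 + 2x_2 + s2 = 45
  x_1 + 2x_2 + s3 = 22
  4x_1 + 4x_2 + s4 = 54
  3x_1 + 5x_2 + s5 = 59
  x_1, x_2, s1, s2, s3, s4, s5 ≥ 0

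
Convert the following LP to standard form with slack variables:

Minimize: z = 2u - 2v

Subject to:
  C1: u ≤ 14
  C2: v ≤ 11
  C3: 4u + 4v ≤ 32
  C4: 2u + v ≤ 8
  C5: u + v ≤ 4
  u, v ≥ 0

min z = 2u - 2v

s.t.
  u + s1 = 14
  v + s2 = 11
  4u + 4v + s3 = 32
  2u + v + s4 = 8
  u + v + s5 = 4
  u, v, s1, s2, s3, s4, s5 ≥ 0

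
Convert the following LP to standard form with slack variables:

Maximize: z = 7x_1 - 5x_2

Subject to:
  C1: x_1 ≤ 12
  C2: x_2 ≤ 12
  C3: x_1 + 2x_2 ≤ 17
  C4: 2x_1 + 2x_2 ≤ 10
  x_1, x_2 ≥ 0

max z = 7x_1 - 5x_2

s.t.
  x_1 + s1 = 12
  x_2 + s2 = 12
  x_1 + 2x_2 + s3 = 17
  2x_1 + 2x_2 + s4 = 10
  x_1, x_2, s1, s2, s3, s4 ≥ 0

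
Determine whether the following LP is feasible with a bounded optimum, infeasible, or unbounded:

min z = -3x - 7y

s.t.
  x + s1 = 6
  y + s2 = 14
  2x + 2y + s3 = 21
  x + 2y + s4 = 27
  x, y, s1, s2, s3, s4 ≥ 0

Feasible with a bounded optimal solution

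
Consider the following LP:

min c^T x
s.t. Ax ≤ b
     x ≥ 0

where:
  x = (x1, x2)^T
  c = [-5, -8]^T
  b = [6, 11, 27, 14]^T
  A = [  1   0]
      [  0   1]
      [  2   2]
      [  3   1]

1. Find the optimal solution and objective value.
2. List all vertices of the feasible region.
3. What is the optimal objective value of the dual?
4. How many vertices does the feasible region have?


1. x1 = 1, x2 = 11, z = -93
2. (0, 0), (4.667, 0), (1, 11), (0, 11)
3. -93
4. 4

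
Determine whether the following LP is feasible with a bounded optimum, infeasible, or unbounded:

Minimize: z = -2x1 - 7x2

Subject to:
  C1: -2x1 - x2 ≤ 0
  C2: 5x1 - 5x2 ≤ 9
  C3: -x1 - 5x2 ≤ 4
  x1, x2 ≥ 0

Unbounded (objective can decrease without bound)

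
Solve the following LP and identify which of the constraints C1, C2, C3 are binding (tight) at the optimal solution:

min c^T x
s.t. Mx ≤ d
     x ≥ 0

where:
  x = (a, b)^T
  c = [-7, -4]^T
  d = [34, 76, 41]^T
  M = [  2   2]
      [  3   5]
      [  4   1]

At a = 8, b = 9, compute slack b - a·x for each constraint:
  C1: 34 − 34 = 0  (binding)
  C2: 76 − 69 = 7  (slack)
  C3: 41 − 41 = 0  (binding)

Optimal: a = 8, b = 9
Binding: C1, C3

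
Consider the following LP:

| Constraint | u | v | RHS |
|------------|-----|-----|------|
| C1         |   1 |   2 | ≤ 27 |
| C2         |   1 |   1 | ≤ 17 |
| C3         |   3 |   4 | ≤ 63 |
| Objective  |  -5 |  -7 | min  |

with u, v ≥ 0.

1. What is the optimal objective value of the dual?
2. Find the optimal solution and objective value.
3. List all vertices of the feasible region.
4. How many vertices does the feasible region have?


1. -105
2. u = 7, v = 10, z = -105
3. (0, 0), (17, 0), (7, 10), (0, 13.5)
4. 4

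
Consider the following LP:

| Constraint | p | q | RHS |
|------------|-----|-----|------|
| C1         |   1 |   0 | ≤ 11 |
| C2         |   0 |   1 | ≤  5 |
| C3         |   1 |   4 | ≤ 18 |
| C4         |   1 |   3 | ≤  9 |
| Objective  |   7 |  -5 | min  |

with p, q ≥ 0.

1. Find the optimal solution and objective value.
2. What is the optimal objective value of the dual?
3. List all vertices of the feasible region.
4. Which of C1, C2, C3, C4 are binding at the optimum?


1. p = 0, q = 3, z = -15
2. -15
3. (0, 0), (9, 0), (0, 3)
4. C4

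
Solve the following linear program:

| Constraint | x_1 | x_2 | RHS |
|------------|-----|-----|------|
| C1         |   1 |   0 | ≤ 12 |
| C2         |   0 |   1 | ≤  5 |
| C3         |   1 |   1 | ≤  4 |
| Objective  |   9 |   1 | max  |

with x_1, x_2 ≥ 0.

Evaluate the objective at each vertex of the feasible region:
  z(0, 0) = 0
  z(4, 0) = 36  ←
  z(0, 4) = 4
The maximum is at x_1 = 4, x_2 = 0.

x_1 = 4, x_2 = 0, z = 36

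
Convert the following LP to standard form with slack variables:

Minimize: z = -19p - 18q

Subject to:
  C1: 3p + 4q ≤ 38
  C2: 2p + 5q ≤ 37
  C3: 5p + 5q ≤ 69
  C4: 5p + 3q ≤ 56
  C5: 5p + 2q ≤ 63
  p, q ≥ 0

min z = -19p - 18q

s.t.
  3p + 4q + s1 = 38
  2p + 5q + s2 = 37
  5p + 5q + s3 = 69
  5p + 3q + s4 = 56
  5p + 2q + s5 = 63
  p, q, s1, s2, s3, s4, s5 ≥ 0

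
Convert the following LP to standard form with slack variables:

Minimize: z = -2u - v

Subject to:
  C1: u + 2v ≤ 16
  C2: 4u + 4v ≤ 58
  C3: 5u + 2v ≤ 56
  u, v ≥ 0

min z = -2u - v

s.t.
  u + 2v + s1 = 16
  4u + 4v + s2 = 58
  5u + 2v + s3 = 56
  u, v, s1, s2, s3 ≥ 0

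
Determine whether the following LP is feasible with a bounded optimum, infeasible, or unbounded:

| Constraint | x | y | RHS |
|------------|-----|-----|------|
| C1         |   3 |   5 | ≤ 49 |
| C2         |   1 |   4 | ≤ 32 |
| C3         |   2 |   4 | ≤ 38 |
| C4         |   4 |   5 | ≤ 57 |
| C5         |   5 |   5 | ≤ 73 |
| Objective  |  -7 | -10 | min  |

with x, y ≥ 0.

Feasible with a bounded optimal solution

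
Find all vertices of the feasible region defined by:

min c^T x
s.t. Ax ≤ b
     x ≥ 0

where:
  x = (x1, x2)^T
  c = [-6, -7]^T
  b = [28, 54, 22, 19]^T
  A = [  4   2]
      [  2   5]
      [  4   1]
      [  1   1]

(0, 0), (5.5, 0), (4, 6), (2, 10), (0, 10.8)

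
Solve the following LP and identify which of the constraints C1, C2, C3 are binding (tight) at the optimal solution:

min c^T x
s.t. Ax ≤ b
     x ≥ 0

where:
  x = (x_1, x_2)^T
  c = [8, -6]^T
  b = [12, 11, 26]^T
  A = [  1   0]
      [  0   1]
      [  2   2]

At x_1 = 0, x_2 = 11, compute slack b - a·x for each constraint:
  C1: 12 − 0 = 12  (slack)
  C2: 11 − 11 = 0  (binding)
  C3: 26 − 22 = 4  (slack)

Optimal: x_1 = 0, x_2 = 11
Binding: C2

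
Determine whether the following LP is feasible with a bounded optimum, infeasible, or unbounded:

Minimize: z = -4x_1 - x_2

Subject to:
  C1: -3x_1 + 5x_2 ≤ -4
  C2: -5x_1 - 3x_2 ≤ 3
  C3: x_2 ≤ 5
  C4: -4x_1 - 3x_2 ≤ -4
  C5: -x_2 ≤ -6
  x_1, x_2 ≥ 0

Infeasible (no feasible solution exists)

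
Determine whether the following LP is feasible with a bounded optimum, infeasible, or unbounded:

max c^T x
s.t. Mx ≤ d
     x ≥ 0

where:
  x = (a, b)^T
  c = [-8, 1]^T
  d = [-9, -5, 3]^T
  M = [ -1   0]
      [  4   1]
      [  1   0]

Infeasible (no feasible solution exists)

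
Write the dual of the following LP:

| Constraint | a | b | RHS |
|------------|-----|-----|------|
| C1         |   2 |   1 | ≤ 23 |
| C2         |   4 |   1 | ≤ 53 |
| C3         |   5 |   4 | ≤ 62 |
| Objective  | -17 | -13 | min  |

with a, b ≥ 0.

Primal min cᵀx s.t. Ax ≤ b, x ≥ 0  →  Dual max −bᵀy s.t. Aᵀy ≥ −c, y ≥ 0.

Maximize: z = -23y1 - 53y2 - 62y3

Subject to:
  2y1 + 4y2 + 5y3 ≥ 17
  y1 + y2 + 4y3 ≥ 13
  y1, y2, y3 ≥ 0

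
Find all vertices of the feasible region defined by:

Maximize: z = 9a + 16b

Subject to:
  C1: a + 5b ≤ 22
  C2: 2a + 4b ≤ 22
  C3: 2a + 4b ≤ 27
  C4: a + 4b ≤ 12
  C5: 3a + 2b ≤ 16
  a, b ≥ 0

(0, 0), (5.333, 0), (4, 2), (0, 3)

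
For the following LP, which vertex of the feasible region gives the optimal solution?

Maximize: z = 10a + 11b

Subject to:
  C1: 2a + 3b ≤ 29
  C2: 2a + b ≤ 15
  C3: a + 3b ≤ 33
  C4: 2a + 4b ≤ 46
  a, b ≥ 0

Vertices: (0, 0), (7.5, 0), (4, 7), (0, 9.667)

Evaluate the objective at each vertex of the feasible region:
  z(0, 0) = 0
  z(7.5, 0) = 75
  z(4, 7) = 117  ←
  z(0, 9.667) = 106.3
The maximum is at a = 4, b = 7.

(4, 7)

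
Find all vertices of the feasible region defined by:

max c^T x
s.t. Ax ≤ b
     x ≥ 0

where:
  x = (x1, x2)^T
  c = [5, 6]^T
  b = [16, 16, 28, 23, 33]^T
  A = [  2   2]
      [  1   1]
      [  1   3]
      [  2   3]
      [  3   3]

(0, 0), (8, 0), (1, 7), (0, 7.667)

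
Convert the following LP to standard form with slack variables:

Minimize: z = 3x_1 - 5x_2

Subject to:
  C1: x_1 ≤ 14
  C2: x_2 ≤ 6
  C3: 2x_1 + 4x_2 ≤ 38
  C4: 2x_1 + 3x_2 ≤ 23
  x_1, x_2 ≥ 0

min z = 3x_1 - 5x_2

s.t.
  x_1 + s1 = 14
  x_2 + s2 = 6
  2x_1 + 4x_2 + s3 = 38
  2x_1 + 3x_2 + s4 = 23
  x_1, x_2, s1, s2, s3, s4 ≥ 0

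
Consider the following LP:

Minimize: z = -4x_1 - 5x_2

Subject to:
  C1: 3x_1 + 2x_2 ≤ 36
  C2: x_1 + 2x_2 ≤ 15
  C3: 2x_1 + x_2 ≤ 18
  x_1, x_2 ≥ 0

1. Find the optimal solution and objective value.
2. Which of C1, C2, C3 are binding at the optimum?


1. x_1 = 7, x_2 = 4, z = -48
2. C2, C3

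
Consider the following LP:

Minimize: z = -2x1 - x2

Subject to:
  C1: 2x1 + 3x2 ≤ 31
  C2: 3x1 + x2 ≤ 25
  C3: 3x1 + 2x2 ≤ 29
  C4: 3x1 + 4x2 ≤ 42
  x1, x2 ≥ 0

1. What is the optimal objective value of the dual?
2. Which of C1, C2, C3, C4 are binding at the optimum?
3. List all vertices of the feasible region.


1. -18
2. C2, C3
3. (0, 0), (8.333, 0), (7, 4), (5.333, 6.5), (2, 9), (0, 10.33)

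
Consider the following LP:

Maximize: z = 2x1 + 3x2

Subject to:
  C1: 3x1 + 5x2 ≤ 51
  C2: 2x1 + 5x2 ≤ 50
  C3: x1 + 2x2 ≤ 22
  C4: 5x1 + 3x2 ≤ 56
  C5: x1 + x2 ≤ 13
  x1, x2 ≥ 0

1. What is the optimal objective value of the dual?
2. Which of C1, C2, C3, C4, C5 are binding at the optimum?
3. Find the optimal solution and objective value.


1. 32
2. C1, C5
3. x1 = 7, x2 = 6, z = 32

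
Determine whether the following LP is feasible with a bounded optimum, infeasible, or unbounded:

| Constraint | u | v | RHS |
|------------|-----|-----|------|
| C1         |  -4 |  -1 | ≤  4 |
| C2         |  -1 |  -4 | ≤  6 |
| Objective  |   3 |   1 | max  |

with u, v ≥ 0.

Unbounded (objective can increase without bound)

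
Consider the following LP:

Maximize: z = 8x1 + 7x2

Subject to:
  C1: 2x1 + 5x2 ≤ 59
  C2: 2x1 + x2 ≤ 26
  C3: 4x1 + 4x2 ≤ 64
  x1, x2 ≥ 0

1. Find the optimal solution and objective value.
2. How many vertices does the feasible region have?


1. x1 = 10, x2 = 6, z = 122
2. 5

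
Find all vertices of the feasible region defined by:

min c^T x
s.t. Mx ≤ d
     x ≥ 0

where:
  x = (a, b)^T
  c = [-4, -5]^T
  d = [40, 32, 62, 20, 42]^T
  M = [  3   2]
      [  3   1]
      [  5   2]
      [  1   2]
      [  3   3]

(0, 0), (10.67, 0), (9, 5), (8, 6), (0, 10)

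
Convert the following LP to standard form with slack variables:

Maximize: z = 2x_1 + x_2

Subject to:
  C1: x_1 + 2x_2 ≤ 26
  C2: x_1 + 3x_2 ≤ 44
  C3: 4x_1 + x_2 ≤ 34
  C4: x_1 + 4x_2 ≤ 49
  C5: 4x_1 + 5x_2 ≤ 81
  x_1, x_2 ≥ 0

max z = 2x_1 + x_2

s.t.
  x_1 + 2x_2 + s1 = 26
  x_1 + 3x_2 + s2 = 44
  4x_1 + x_2 + s3 = 34
  x_1 + 4x_2 + s4 = 49
  4x_1 + 5x_2 + s5 = 81
  x_1, x_2, s1, s2, s3, s4, s5 ≥ 0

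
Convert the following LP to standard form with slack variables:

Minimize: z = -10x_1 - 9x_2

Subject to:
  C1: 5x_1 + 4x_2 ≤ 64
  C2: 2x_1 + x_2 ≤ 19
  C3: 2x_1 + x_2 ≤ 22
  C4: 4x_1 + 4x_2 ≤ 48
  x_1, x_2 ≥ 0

min z = -10x_1 - 9x_2

s.t.
  5x_1 + 4x_2 + s1 = 64
  2x_1 + x_2 + s2 = 19
  2x_1 + x_2 + s3 = 22
  4x_1 + 4x_2 + s4 = 48
  x_1, x_2, s1, s2, s3, s4 ≥ 0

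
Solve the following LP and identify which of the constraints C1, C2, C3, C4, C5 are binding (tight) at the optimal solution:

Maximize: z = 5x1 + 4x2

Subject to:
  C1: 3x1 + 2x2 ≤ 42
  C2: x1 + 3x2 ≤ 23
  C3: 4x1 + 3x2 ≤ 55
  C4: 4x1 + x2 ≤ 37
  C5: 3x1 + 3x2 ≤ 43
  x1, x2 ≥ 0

At x1 = 8, x2 = 5, compute slack b - a·x for each constraint:
  C1: 42 − 34 = 8  (slack)
  C2: 23 − 23 = 0  (binding)
  C3: 55 − 47 = 8  (slack)
  C4: 37 − 37 = 0  (binding)
  C5: 43 − 39 = 4  (slack)

Optimal: x1 = 8, x2 = 5
Binding: C2, C4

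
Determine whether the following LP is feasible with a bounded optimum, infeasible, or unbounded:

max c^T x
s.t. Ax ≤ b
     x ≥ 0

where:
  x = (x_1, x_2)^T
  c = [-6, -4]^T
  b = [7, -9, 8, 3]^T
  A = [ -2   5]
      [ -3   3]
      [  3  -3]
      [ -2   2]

Infeasible (no feasible solution exists)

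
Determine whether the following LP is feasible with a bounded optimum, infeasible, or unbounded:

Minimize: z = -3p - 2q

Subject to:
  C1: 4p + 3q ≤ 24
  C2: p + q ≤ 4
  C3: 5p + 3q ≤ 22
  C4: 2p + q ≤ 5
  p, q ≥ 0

Feasible with a bounded optimal solution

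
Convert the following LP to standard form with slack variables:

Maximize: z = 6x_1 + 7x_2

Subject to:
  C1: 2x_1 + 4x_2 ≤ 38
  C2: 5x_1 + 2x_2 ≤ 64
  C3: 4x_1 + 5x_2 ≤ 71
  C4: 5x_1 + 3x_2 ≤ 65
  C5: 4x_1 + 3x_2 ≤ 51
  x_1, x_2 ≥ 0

max z = 6x_1 + 7x_2

s.t.
  2x_1 + 4x_2 + s1 = 38
  5x_1 + 2x_2 + s2 = 64
  4x_1 + 5x_2 + s3 = 71
  5x_1 + 3x_2 + s4 = 65
  4x_1 + 3x_2 + s5 = 51
  x_1, x_2, s1, s2, s3, s4, s5 ≥ 0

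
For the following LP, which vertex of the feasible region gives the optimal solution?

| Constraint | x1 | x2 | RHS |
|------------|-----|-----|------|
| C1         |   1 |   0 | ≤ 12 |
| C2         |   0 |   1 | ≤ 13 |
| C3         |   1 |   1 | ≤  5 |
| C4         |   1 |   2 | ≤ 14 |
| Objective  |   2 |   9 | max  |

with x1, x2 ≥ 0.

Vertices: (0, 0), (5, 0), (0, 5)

Evaluate the objective at each vertex of the feasible region:
  z(0, 0) = 0
  z(5, 0) = 10
  z(0, 5) = 45  ←
The maximum is at x1 = 0, x2 = 5.

(0, 5)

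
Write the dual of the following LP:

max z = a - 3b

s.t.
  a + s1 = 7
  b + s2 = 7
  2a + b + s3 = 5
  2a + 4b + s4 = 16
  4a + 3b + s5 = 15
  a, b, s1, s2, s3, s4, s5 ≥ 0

Primal max cᵀx s.t. Ax ≤ b, x ≥ 0  →  Dual min bᵀy s.t. Aᵀy ≥ c, y ≥ 0.

Minimize: z = 7y1 + 7y2 + 5y3 + 16y4 + 15y5

Subject to:
  y1 + 2y3 + 2y4 + 4y5 ≥ 1
  y2 + y3 + 4y4 + 3y5 ≥ -3
  y1, y2, y3, y4, y5 ≥ 0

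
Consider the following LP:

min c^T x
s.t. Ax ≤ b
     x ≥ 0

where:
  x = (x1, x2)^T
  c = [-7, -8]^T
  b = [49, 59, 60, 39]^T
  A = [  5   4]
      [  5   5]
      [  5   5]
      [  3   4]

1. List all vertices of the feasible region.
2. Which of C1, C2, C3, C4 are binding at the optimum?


1. (0, 0), (9.8, 0), (5, 6), (0, 9.75)
2. C1, C4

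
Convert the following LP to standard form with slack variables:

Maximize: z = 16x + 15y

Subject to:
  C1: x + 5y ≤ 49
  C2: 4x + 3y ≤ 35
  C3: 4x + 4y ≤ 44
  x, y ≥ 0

max z = 16x + 15y

s.t.
  x + 5y + s1 = 49
  4x + 3y + s2 = 35
  4x + 4y + s3 = 44
  x, y, s1, s2, s3 ≥ 0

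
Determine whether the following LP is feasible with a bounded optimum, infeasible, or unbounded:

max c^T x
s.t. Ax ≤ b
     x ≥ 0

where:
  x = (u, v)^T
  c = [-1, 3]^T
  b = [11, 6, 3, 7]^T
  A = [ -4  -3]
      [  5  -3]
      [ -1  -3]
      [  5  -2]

Unbounded (objective can increase without bound)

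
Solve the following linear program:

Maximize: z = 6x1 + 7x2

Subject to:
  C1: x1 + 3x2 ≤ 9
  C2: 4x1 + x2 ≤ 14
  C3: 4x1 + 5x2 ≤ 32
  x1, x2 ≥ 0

Evaluate the objective at each vertex of the feasible region:
  z(0, 0) = 0
  z(3.5, 0) = 21
  z(3, 2) = 32  ←
  z(0, 3) = 21
The maximum is at x1 = 3, x2 = 2.

x1 = 3, x2 = 2, z = 32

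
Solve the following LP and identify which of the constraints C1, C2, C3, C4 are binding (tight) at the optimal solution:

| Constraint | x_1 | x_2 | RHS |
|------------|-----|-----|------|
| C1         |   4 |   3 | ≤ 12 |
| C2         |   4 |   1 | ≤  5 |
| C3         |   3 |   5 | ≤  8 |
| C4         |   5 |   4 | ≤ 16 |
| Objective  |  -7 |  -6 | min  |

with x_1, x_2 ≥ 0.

At x_1 = 1, x_2 = 1, compute slack b - a·x for each constraint:
  C1: 12 − 7 = 5  (slack)
  C2: 5 − 5 = 0  (binding)
  C3: 8 − 8 = 0  (binding)
  C4: 16 − 9 = 7  (slack)

Optimal: x_1 = 1, x_2 = 1
Binding: C2, C3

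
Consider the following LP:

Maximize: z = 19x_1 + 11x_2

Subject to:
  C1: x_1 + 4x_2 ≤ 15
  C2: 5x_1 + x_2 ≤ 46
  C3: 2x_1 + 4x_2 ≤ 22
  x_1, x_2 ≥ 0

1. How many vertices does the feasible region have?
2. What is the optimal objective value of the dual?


1. 5
2. 182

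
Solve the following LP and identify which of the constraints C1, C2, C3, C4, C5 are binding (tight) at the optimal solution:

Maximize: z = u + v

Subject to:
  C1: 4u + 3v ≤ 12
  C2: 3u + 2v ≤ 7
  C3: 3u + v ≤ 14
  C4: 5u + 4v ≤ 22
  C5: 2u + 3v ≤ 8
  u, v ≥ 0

At u = 1, v = 2, compute slack b - a·x for each constraint:
  C1: 12 − 10 = 2  (slack)
  C2: 7 − 7 = 0  (binding)
  C3: 14 − 5 = 9  (slack)
  C4: 22 − 13 = 9  (slack)
  C5: 8 − 8 = 0  (binding)

Optimal: u = 1, v = 2
Binding: C2, C5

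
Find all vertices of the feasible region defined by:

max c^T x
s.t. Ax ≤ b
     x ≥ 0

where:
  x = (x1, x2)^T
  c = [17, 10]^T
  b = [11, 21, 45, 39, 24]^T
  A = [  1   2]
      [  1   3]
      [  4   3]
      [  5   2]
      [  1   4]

(0, 0), (7.8, 0), (7, 2), (0, 5.5)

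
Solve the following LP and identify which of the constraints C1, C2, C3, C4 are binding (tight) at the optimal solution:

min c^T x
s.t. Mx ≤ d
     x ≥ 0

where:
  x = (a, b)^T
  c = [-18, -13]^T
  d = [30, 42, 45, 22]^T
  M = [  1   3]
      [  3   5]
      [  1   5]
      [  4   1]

At a = 4, b = 6, compute slack b - a·x for each constraint:
  C1: 30 − 22 = 8  (slack)
  C2: 42 − 42 = 0  (binding)
  C3: 45 − 34 = 11  (slack)
  C4: 22 − 22 = 0  (binding)

Optimal: a = 4, b = 6
Binding: C2, C4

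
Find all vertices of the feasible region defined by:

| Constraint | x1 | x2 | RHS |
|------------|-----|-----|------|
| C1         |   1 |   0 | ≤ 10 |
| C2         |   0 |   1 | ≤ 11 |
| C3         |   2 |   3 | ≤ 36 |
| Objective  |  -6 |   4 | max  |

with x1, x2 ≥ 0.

(0, 0), (10, 0), (10, 5.333), (1.5, 11), (0, 11)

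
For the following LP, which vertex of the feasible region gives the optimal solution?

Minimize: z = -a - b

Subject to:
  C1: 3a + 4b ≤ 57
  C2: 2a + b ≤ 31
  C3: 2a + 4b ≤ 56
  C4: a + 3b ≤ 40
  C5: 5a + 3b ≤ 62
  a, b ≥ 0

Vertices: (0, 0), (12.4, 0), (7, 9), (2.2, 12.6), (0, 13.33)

Evaluate the objective at each vertex of the feasible region:
  z(0, 0) = 0
  z(12.4, 0) = -12.4
  z(7, 9) = -16  ←
  z(2.2, 12.6) = -14.8
  z(0, 13.33) = -13.33
The minimum is at a = 7, b = 9.

(7, 9)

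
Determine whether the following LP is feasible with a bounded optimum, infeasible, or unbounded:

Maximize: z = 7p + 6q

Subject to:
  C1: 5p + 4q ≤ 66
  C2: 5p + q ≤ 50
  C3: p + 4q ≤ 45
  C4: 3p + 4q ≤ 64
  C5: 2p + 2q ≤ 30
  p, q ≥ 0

Feasible with a bounded optimal solution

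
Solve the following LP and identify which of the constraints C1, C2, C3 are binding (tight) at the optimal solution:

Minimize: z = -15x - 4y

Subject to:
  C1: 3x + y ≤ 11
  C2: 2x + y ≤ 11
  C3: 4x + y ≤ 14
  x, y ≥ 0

At x = 3, y = 2, compute slack b - a·x for each constraint:
  C1: 11 − 11 = 0  (binding)
  C2: 11 − 8 = 3  (slack)
  C3: 14 − 14 = 0  (binding)

Optimal: x = 3, y = 2
Binding: C1, C3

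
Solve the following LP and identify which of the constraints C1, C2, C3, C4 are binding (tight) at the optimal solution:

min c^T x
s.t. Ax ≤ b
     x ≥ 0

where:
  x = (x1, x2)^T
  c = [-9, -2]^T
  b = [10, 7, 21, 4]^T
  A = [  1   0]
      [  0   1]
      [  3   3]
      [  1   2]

At x1 = 4, x2 = 0, compute slack b - a·x for each constraint:
  C1: 10 − 4 = 6  (slack)
  C2: 7 − 0 = 7  (slack)
  C3: 21 − 12 = 9  (slack)
  C4: 4 − 4 = 0  (binding)

Optimal: x1 = 4, x2 = 0
Binding: C4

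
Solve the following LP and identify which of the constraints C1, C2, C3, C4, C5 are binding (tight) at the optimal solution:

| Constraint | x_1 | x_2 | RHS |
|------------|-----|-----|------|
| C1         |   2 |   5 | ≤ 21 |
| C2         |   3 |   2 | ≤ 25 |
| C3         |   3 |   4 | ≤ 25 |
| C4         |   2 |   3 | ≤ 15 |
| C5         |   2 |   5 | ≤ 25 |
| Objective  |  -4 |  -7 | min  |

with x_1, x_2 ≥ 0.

At x_1 = 3, x_2 = 3, compute slack b - a·x for each constraint:
  C1: 21 − 21 = 0  (binding)
  C2: 25 − 15 = 10  (slack)
  C3: 25 − 21 = 4  (slack)
  C4: 15 − 15 = 0  (binding)
  C5: 25 − 21 = 4  (slack)

Optimal: x_1 = 3, x_2 = 3
Binding: C1, C4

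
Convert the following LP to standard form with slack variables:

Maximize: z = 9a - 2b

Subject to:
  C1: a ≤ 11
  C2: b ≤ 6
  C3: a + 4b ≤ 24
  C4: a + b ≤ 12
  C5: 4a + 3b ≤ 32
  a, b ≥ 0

max z = 9a - 2b

s.t.
  a + s1 = 11
  b + s2 = 6
  a + 4b + s3 = 24
  a + b + s4 = 12
  4a + 3b + s5 = 32
  a, b, s1, s2, s3, s4, s5 ≥ 0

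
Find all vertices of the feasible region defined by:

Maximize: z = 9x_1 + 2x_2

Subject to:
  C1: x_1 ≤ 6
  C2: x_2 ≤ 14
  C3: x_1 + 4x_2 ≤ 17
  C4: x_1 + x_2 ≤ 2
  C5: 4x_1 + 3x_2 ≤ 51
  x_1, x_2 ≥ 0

(0, 0), (2, 0), (0, 2)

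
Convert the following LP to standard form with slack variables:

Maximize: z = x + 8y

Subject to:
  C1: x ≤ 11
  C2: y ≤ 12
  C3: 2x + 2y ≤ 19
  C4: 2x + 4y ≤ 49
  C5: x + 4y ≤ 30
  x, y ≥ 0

max z = x + 8y

s.t.
  x + s1 = 11
  y + s2 = 12
  2x + 2y + s3 = 19
  2x + 4y + s4 = 49
  x + 4y + s5 = 30
  x, y, s1, s2, s3, s4, s5 ≥ 0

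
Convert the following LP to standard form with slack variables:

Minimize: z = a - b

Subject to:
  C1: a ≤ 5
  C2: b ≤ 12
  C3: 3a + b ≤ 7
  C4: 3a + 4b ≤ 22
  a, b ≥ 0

min z = a - b

s.t.
  a + s1 = 5
  b + s2 = 12
  3a + b + s3 = 7
  3a + 4b + s4 = 22
  a, b, s1, s2, s3, s4 ≥ 0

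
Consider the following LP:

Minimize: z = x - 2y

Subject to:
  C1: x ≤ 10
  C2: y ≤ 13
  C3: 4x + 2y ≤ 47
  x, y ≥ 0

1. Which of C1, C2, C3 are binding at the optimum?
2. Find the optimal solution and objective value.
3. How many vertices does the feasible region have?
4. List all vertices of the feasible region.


1. C2
2. x = 0, y = 13, z = -26
3. 5
4. (0, 0), (10, 0), (10, 3.5), (5.25, 13), (0, 13)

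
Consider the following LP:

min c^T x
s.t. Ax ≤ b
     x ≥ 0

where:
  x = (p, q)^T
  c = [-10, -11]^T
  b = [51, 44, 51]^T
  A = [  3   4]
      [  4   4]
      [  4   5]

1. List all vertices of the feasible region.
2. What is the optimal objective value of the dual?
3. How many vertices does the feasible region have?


1. (0, 0), (11, 0), (4, 7), (0, 10.2)
2. -117
3. 4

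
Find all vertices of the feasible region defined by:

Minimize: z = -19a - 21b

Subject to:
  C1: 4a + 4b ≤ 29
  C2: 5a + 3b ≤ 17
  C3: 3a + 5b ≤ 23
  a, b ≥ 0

(0, 0), (3.4, 0), (1, 4), (0, 4.6)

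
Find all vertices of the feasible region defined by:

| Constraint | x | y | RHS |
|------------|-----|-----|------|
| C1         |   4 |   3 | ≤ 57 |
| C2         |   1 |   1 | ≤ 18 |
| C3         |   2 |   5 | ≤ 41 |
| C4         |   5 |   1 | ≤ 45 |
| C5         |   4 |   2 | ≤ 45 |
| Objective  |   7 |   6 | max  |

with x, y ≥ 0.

(0, 0), (9, 0), (8, 5), (0, 8.2)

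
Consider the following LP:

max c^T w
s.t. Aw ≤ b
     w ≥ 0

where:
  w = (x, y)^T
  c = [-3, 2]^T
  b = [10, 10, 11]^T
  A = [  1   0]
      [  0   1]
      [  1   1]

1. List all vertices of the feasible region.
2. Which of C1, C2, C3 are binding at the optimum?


1. (0, 0), (10, 0), (10, 1), (1, 10), (0, 10)
2. C2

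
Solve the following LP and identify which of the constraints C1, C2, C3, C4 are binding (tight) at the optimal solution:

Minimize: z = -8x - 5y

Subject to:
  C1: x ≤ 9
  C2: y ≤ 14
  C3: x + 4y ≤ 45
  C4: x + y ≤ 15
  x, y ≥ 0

At x = 9, y = 6, compute slack b - a·x for each constraint:
  C1: 9 − 9 = 0  (binding)
  C2: 14 − 6 = 8  (slack)
  C3: 45 − 33 = 12  (slack)
  C4: 15 − 15 = 0  (binding)

Optimal: x = 9, y = 6
Binding: C1, C4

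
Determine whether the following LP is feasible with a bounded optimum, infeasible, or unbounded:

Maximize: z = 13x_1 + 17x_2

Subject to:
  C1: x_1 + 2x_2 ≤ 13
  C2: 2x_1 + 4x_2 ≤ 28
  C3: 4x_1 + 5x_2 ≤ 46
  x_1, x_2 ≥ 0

Feasible with a bounded optimal solution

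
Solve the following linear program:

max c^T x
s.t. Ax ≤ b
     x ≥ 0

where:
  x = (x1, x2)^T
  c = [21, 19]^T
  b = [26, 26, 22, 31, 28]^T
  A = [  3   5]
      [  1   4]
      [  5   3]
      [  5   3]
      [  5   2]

Evaluate the objective at each vertex of the feasible region:
  z(0, 0) = 0
  z(4.4, 0) = 92.4
  z(2, 4) = 118  ←
  z(0, 5.2) = 98.8
The maximum is at x1 = 2, x2 = 4.

x1 = 2, x2 = 4, z = 118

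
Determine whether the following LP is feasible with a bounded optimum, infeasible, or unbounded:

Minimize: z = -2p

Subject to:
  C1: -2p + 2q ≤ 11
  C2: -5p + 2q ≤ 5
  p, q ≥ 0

Unbounded (objective can decrease without bound)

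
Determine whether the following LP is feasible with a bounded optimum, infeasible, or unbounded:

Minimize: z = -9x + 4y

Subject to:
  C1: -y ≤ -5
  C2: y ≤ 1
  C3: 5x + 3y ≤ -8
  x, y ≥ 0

Infeasible (no feasible solution exists)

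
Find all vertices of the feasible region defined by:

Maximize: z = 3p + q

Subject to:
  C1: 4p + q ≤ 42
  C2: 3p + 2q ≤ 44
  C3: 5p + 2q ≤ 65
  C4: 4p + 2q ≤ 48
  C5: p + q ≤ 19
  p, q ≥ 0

(0, 0), (10.5, 0), (9, 6), (5, 14), (0, 19)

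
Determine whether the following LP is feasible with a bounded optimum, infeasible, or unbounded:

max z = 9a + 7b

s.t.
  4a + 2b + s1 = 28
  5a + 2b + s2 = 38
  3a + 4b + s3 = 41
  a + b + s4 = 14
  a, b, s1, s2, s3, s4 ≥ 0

Feasible with a bounded optimal solution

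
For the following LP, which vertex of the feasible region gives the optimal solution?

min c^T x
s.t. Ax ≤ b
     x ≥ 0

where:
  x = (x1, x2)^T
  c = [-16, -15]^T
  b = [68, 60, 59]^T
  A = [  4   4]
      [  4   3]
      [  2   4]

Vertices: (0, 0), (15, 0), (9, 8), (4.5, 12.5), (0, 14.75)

Evaluate the objective at each vertex of the feasible region:
  z(0, 0) = 0
  z(15, 0) = -240
  z(9, 8) = -264  ←
  z(4.5, 12.5) = -259.5
  z(0, 14.75) = -221.2
The minimum is at x1 = 9, x2 = 8.

(9, 8)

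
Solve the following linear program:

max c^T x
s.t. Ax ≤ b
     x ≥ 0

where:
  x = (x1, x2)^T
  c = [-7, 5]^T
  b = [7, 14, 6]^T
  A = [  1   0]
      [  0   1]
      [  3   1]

Evaluate the objective at each vertex of the feasible region:
  z(0, 0) = 0
  z(2, 0) = -14
  z(0, 6) = 30  ←
The maximum is at x1 = 0, x2 = 6.

x1 = 0, x2 = 6, z = 30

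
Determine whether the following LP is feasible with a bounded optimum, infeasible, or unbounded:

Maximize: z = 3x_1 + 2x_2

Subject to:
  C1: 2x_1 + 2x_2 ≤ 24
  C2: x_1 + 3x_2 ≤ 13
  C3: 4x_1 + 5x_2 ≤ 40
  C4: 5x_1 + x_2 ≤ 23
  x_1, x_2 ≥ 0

Feasible with a bounded optimal solution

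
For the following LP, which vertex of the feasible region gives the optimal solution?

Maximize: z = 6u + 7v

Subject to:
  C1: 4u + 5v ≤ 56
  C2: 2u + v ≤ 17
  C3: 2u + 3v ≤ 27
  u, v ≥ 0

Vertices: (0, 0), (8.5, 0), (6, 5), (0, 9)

Evaluate the objective at each vertex of the feasible region:
  z(0, 0) = 0
  z(8.5, 0) = 51
  z(6, 5) = 71  ←
  z(0, 9) = 63
The maximum is at u = 6, v = 5.

(6, 5)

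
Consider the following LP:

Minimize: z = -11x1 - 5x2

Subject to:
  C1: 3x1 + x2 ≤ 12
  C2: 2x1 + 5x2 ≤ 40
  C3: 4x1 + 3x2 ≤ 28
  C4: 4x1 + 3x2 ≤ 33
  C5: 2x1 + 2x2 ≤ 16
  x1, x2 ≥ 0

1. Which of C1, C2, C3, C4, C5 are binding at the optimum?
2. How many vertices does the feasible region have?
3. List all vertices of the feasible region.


1. C1, C5
2. 4
3. (0, 0), (4, 0), (2, 6), (0, 8)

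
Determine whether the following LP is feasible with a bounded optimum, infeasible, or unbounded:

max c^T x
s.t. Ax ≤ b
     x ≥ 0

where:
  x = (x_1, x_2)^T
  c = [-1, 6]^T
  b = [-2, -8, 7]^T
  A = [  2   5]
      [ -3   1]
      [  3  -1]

Infeasible (no feasible solution exists)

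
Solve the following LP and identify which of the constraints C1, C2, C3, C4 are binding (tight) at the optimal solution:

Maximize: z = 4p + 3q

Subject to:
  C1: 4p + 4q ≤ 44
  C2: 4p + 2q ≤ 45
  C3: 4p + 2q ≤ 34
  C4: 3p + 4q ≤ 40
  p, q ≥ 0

At p = 6, q = 5, compute slack b - a·x for each constraint:
  C1: 44 − 44 = 0  (binding)
  C2: 45 − 34 = 11  (slack)
  C3: 34 − 34 = 0  (binding)
  C4: 40 − 38 = 2  (slack)

Optimal: p = 6, q = 5
Binding: C1, C3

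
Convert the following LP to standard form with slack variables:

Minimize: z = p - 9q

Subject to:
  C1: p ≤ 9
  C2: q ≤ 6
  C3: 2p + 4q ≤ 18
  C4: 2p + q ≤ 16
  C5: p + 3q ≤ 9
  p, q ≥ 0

min z = p - 9q

s.t.
  p + s1 = 9
  q + s2 = 6
  2p + 4q + s3 = 18
  2p + q + s4 = 16
  p + 3q + s5 = 9
  p, q, s1, s2, s3, s4, s5 ≥ 0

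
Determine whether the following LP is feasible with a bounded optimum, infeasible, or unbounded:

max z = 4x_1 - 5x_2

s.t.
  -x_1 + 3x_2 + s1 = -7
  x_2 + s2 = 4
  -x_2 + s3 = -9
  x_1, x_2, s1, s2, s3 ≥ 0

Infeasible (no feasible solution exists)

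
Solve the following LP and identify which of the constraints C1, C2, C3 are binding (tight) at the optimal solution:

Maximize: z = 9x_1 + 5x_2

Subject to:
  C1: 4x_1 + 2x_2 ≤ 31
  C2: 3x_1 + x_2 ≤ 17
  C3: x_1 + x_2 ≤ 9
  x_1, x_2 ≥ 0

At x_1 = 4, x_2 = 5, compute slack b - a·x for each constraint:
  C1: 31 − 26 = 5  (slack)
  C2: 17 − 17 = 0  (binding)
  C3: 9 − 9 = 0  (binding)

Optimal: x_1 = 4, x_2 = 5
Binding: C2, C3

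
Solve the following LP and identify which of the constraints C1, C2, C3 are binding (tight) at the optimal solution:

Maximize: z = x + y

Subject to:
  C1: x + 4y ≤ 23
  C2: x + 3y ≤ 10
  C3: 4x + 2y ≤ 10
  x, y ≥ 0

At x = 1, y = 3, compute slack b - a·x for each constraint:
  C1: 23 − 13 = 10  (slack)
  C2: 10 − 10 = 0  (binding)
  C3: 10 − 10 = 0  (binding)

Optimal: x = 1, y = 3
Binding: C2, C3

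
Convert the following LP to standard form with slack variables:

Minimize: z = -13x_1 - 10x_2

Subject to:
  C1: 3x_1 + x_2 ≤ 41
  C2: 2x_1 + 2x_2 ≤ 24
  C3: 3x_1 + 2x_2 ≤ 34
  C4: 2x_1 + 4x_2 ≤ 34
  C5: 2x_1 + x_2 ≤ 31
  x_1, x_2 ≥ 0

min z = -13x_1 - 10x_2

s.t.
  3x_1 + x_2 + s1 = 41
  2x_1 + 2x_2 + s2 = 24
  3x_1 + 2x_2 + s3 = 34
  2x_1 + 4x_2 + s4 = 34
  2x_1 + x_2 + s5 = 31
  x_1, x_2, s1, s2, s3, s4, s5 ≥ 0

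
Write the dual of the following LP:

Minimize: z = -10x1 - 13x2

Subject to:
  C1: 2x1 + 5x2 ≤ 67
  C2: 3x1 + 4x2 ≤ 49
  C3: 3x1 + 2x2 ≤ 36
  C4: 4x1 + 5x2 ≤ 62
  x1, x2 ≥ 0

Primal min cᵀx s.t. Ax ≤ b, x ≥ 0  →  Dual max −bᵀy s.t. Aᵀy ≥ −c, y ≥ 0.

Maximize: z = -67y1 - 49y2 - 36y3 - 62y4

Subject to:
  2y1 + 3y2 + 3y3 + 4y4 ≥ 10
  5y1 + 4y2 + 2y3 + 5y4 ≥ 13
  y1, y2, y3, y4 ≥ 0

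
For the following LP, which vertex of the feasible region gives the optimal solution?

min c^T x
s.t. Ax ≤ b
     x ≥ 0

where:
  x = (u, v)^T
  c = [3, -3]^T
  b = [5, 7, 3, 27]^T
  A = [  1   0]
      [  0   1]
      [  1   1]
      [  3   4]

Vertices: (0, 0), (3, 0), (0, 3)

Evaluate the objective at each vertex of the feasible region:
  z(0, 0) = 0
  z(3, 0) = 9
  z(0, 3) = -9  ←
The minimum is at u = 0, v = 3.

(0, 3)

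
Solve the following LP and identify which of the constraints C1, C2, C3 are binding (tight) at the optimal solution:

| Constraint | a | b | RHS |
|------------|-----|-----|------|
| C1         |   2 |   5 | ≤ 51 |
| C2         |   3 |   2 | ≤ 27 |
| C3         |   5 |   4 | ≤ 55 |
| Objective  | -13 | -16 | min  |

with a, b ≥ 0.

At a = 3, b = 9, compute slack b - a·x for each constraint:
  C1: 51 − 51 = 0  (binding)
  C2: 27 − 27 = 0  (binding)
  C3: 55 − 51 = 4  (slack)

Optimal: a = 3, b = 9
Binding: C1, C2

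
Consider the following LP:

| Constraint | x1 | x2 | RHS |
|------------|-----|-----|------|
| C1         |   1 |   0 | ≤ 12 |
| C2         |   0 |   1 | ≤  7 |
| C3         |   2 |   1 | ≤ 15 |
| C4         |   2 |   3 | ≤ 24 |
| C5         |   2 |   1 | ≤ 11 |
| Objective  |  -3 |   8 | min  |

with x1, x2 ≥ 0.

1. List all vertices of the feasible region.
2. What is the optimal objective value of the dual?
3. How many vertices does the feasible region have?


1. (0, 0), (5.5, 0), (2.25, 6.5), (1.5, 7), (0, 7)
2. -16.5
3. 5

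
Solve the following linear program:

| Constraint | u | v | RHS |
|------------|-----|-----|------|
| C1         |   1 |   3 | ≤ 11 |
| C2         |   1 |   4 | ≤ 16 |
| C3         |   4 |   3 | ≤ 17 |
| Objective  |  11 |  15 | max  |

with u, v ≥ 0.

Evaluate the objective at each vertex of the feasible region:
  z(0, 0) = 0
  z(4.25, 0) = 46.75
  z(2, 3) = 67  ←
  z(0, 3.667) = 55
The maximum is at u = 2, v = 3.

u = 2, v = 3, z = 67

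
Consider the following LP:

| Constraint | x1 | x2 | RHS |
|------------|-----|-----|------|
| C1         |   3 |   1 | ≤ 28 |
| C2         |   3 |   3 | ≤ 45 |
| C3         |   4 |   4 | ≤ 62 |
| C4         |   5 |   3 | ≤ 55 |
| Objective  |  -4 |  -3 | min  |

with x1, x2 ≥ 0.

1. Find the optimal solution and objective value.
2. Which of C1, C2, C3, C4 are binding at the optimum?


1. x1 = 5, x2 = 10, z = -50
2. C2, C4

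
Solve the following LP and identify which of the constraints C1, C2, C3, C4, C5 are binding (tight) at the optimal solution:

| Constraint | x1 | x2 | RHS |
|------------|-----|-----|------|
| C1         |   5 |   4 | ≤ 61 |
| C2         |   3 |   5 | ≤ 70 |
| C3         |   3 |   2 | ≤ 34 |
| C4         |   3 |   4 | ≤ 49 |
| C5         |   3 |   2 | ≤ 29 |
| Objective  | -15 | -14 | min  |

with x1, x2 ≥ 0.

At x1 = 3, x2 = 10, compute slack b - a·x for each constraint:
  C1: 61 − 55 = 6  (slack)
  C2: 70 − 59 = 11  (slack)
  C3: 34 − 29 = 5  (slack)
  C4: 49 − 49 = 0  (binding)
  C5: 29 − 29 = 0  (binding)

Optimal: x1 = 3, x2 = 10
Binding: C4, C5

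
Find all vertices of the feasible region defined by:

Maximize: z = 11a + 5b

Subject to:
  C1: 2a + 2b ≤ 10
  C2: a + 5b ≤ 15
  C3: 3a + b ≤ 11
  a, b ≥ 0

(0, 0), (3.667, 0), (3, 2), (2.5, 2.5), (0, 3)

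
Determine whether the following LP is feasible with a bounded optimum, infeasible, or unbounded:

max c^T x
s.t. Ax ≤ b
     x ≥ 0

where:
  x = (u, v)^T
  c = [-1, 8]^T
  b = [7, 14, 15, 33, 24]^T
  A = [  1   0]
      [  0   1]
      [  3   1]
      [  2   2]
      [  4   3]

Feasible with a bounded optimal solution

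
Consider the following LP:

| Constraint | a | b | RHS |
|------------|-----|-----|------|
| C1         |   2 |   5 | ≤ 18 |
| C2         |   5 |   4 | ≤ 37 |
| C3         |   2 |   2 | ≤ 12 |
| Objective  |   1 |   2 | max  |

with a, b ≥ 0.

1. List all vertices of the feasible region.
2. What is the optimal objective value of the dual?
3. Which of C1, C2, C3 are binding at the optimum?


1. (0, 0), (6, 0), (4, 2), (0, 3.6)
2. 8
3. C1, C3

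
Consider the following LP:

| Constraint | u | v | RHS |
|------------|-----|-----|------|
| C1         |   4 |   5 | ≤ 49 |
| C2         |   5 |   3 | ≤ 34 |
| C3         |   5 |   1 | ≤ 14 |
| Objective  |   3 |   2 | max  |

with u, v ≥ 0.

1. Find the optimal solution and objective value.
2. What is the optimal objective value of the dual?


1. u = 1, v = 9, z = 21
2. 21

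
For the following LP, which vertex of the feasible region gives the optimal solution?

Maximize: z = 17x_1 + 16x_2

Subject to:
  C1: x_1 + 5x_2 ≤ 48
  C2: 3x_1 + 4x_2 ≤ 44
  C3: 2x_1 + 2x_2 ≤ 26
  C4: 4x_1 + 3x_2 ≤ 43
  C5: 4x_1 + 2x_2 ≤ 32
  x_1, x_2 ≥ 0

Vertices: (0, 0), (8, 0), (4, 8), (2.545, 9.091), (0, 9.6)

Evaluate the objective at each vertex of the feasible region:
  z(0, 0) = 0
  z(8, 0) = 136
  z(4, 8) = 196  ←
  z(2.545, 9.091) = 188.7
  z(0, 9.6) = 153.6
The maximum is at x_1 = 4, x_2 = 8.

(4, 8)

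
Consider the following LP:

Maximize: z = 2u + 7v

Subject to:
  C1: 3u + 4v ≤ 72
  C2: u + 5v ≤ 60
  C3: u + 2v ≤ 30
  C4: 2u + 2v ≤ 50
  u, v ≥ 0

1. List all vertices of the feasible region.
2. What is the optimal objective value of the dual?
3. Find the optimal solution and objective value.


1. (0, 0), (24, 0), (12, 9), (10, 10), (0, 12)
2. 90
3. u = 10, v = 10, z = 90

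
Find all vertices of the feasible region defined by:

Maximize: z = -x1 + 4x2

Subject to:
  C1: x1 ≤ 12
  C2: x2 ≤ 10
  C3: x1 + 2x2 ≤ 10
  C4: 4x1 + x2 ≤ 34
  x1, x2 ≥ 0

(0, 0), (8.5, 0), (8.286, 0.8571), (0, 5)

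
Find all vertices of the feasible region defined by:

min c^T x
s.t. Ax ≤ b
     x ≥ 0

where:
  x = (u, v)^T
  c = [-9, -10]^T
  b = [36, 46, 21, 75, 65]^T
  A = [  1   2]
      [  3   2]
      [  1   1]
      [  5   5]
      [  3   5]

(0, 0), (15, 0), (5, 10), (0, 13)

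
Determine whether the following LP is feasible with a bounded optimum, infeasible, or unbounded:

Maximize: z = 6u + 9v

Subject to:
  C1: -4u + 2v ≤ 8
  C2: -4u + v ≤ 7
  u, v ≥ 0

Unbounded (objective can increase without bound)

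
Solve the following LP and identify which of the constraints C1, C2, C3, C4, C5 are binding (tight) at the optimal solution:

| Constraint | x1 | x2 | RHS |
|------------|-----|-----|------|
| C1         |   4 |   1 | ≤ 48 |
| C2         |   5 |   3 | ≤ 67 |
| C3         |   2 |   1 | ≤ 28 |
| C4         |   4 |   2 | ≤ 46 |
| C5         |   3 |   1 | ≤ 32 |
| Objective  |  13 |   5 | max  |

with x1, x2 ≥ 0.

At x1 = 9, x2 = 5, compute slack b - a·x for each constraint:
  C1: 48 − 41 = 7  (slack)
  C2: 67 − 60 = 7  (slack)
  C3: 28 − 23 = 5  (slack)
  C4: 46 − 46 = 0  (binding)
  C5: 32 − 32 = 0  (binding)

Optimal: x1 = 9, x2 = 5
Binding: C4, C5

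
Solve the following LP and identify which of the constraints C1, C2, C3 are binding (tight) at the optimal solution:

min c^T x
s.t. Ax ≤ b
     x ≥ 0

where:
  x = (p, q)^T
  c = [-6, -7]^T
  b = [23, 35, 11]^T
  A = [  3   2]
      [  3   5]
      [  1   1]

At p = 5, q = 4, compute slack b - a·x for each constraint:
  C1: 23 − 23 = 0  (binding)
  C2: 35 − 35 = 0  (binding)
  C3: 11 − 9 = 2  (slack)

Optimal: p = 5, q = 4
Binding: C1, C2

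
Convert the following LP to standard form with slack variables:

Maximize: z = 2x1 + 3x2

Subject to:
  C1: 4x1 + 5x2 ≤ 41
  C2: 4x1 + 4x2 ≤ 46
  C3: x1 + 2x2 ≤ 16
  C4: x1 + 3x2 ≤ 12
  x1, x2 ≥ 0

max z = 2x1 + 3x2

s.t.
  4x1 + 5x2 + s1 = 41
  4x1 + 4x2 + s2 = 46
  x1 + 2x2 + s3 = 16
  x1 + 3x2 + s4 = 12
  x1, x2, s1, s2, s3, s4 ≥ 0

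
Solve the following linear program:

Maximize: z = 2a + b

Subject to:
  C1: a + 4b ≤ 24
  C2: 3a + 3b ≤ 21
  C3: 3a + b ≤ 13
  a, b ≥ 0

Evaluate the objective at each vertex of the feasible region:
  z(0, 0) = 0
  z(4.333, 0) = 8.667
  z(3, 4) = 10  ←
  z(1.333, 5.667) = 8.333
  z(0, 6) = 6
The maximum is at a = 3, b = 4.

a = 3, b = 4, z = 10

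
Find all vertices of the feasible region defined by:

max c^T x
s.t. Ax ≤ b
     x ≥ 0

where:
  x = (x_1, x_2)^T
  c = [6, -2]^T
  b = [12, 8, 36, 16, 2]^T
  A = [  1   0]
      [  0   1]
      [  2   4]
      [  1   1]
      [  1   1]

(0, 0), (2, 0), (0, 2)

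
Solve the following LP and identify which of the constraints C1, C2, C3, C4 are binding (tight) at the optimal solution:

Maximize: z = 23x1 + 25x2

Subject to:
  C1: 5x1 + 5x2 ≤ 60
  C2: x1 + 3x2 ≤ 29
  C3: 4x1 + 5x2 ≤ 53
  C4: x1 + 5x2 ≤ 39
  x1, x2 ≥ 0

At x1 = 7, x2 = 5, compute slack b - a·x for each constraint:
  C1: 60 − 60 = 0  (binding)
  C2: 29 − 22 = 7  (slack)
  C3: 53 − 53 = 0  (binding)
  C4: 39 − 32 = 7  (slack)

Optimal: x1 = 7, x2 = 5
Binding: C1, C3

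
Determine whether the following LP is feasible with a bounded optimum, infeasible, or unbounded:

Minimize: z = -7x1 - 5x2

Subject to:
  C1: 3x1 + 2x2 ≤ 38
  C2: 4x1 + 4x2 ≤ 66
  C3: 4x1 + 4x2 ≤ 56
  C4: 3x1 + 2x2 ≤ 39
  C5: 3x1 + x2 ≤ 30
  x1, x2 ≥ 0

Feasible with a bounded optimal solution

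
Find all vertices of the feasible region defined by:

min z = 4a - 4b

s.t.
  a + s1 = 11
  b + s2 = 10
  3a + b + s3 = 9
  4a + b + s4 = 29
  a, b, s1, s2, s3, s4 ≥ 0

(0, 0), (3, 0), (0, 9)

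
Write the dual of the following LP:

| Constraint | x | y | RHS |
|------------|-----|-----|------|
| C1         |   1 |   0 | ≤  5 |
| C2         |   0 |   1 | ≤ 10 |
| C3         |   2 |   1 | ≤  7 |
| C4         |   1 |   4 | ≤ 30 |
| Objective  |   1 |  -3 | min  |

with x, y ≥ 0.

Primal min cᵀx s.t. Ax ≤ b, x ≥ 0  →  Dual max −bᵀy s.t. Aᵀy ≥ −c, y ≥ 0.

Maximize: z = -5y1 - 10y2 - 7y3 - 30y4

Subject to:
  y1 + 2y3 + y4 ≥ -1
  y2 + y3 + 4y4 ≥ 3
  y1, y2, y3, y4 ≥ 0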